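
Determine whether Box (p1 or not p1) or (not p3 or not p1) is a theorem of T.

Valid

Tableau for the negation not (Box (p1 or not p1) or (not p3 or not p1)):
1. not (Box (p1 or not p1) or (not p3 or not p1)), 0
2. not Box (p1 or not p1), 0   [neg-or-rule on 1]
3. not (not p3 or not p1), 0   [neg-or-rule on 1]
4. p3, 0   [neg-or-rule on 3]
5. p1, 0   [neg-or-rule on 3]
6. not (p1 or not p1), 1   [neg-Box-rule on 2: fresh world 1, 0R1]
7. not p1, 1   [neg-or-rule on 6]
8. p1, 1   [neg-or-rule on 6]
Accessibility: 0R0, 0R1, 1R1
Branch closes: p1 and not p1 both at 1.
All branches of the negation close; one closing branch shown above.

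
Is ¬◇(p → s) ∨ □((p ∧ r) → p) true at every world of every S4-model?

Valid in S4

Tableau for the negation ¬(¬◇(p → s) ∨ □((p ∧ r) → p)):
1. ¬(¬◇(p → s) ∨ □((p ∧ r) → p)), u
2. ◇(p → s), u
3. ¬□((p ∧ r) → p), u
4. p → s, v
5. s, v
6. ¬((p ∧ r) → p), w
7. p ∧ r, w
8. ¬p, w
9. p, w
10. r, w
Accessibility: uRu, uRv, uRw, vRv, wRw
Branch closes: p and ¬p both at w.
Every branch of the negation's tableau closes; the branch above is one of them.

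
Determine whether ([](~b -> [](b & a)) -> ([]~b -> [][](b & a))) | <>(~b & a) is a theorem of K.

Tableau for the negation ~(([](~b -> [](b & a)) -> ([]~b -> [][](b & a))) | <>(~b & a)):
1. ~(([](~b -> [](b & a)) -> ([]~b -> [][](b & a))) | <>(~b & a)), 0
2. ~([](~b -> [](b & a)) -> ([]~b -> [][](b & a))), 0
3. ~<>(~b & a), 0
4. [](~b -> [](b & a)), 0
5. ~([]~b -> [][](b & a)), 0
6. []~b, 0
7. ~[][](b & a), 0
8. ~[](b & a), 1
9. ~(~b & a), 1
10. ~b -> [](b & a), 1
11. ~b, 1
12. ~a, 1
13. [](b & a), 1
14. ~(b & a), 2
15. b & a, 2
16. b, 2
17. a, 2
18. ~a, 2
Accessibility: 0R1, 1R2
Branch closes: a and ~a both at 2.
All branches of the negation close; one closing branch shown above.

Yes, valid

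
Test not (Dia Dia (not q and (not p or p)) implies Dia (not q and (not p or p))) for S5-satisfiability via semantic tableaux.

1. not (Dia Dia (not q and (not p or p)) implies Dia (not q and (not p or p))), w0
2. Dia Dia (not q and (not p or p)), w0
3. not Dia (not q and (not p or p)), w0
4. not (not q and (not p or p)), w0
5. q, w0
6. Dia (not q and (not p or p)), w1
7. not (not q and (not p or p)), w1
8. q, w1
9. not q and (not p or p), w2
10. not q, w2
11. not p or p, w2
12. not (not q and (not p or p)), w2
13. p, w2
14. not (not p or p), w2
15. not p, w2
Accessibility: w0Rw0, w0Rw1, w0Rw2, w1Rw0, w1Rw1, w1Rw2, w2Rw0, w2Rw1, w2Rw2
Branch closes: p and not p both at w2.
(One branch shown.) All branches close.

No, unsatisfiable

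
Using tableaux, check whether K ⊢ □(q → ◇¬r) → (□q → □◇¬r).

Valid in K

Tableau for the negation ¬(□(q → ◇¬r) → (□q → □◇¬r)):
1. ¬(□(q → ◇¬r) → (□q → □◇¬r)), 0
2. □(q → ◇¬r), 0   [¬→-rule on 1]
3. ¬(□q → □◇¬r), 0   [¬→-rule on 1]
4. □q, 0   [¬→-rule on 3]
5. ¬□◇¬r, 0   [¬→-rule on 3]
6. ¬◇¬r, 1   [¬□-rule on 5: fresh world 1, 0R1]
7. q → ◇¬r, 1   [□-rule on 2 via 0R1]
8. q, 1   [□-rule on 4 via 0R1]
9. ◇¬r, 1   [→-rule on 7 (branches; this branch)]
10. ¬r, 2   [◇-rule on 9: fresh world 2, 1R2]
11. r, 2   [¬◇-rule on 6 via 1R2]
Accessibility: 0R1, 1R2
Branch closes: r and ¬r both at 2.
Every branch of the negation's tableau closes; the branch above is one of them.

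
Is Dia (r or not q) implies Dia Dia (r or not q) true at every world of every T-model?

Tableau for the negation not (Dia (r or not q) implies Dia Dia (r or not q)):
1. not (Dia (r or not q) implies Dia Dia (r or not q)), 0
2. Dia (r or not q), 0
3. not Dia Dia (r or not q), 0
4. not Dia (r or not q), 0
5. not (r or not q), 0
6. not r, 0
7. q, 0
8. r or not q, 1
9. not Dia (r or not q), 1
10. not (r or not q), 1
11. not r, 1
12. q, 1
13. not q, 1
Accessibility: 0R0, 0R1, 1R1
Branch closes: q and not q both at 1.
Every branch of the negation's tableau closes; the branch above is one of them.

Valid in T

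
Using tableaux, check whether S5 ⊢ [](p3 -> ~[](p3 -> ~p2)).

Tableau for the negation ~[](p3 -> ~[](p3 -> ~p2)):
1. ~[](p3 -> ~[](p3 -> ~p2)), 0
2. ~(p3 -> ~[](p3 -> ~p2)), 1
3. p3, 1
4. [](p3 -> ~p2), 1
5. p3 -> ~p2, 0
6. p3 -> ~p2, 1
7. ~p2, 0
8. ~p2, 1
Accessibility: 0R0, 0R1, 1R0, 1R1
The negation has an open branch (countermodel exists).

No, not valid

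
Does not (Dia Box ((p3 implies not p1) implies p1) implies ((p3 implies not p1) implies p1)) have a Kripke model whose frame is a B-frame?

1. not (Dia Box ((p3 implies not p1) implies p1) implies ((p3 implies not p1) implies p1)), 0
2. Dia Box ((p3 implies not p1) implies p1), 0
3. not ((p3 implies not p1) implies p1), 0
4. p3 implies not p1, 0
5. not p1, 0
6. Box ((p3 implies not p1) implies p1), 1
7. (p3 implies not p1) implies p1, 0
8. (p3 implies not p1) implies p1, 1
9. not (p3 implies not p1), 0
10. p3, 0
11. p1, 0
Accessibility: 0R0, 0R1, 1R0, 1R1
Branch closes: p1 and not p1 both at 0.
(One branch shown.) All branches close.

Unsatisfiable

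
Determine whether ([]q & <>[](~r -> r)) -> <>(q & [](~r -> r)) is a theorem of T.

Tableau for the negation ~(([]q & <>[](~r -> r)) -> <>(q & [](~r -> r))):
1. ~(([]q & <>[](~r -> r)) -> <>(q & [](~r -> r))), 0
2. []q & <>[](~r -> r), 0   [~->-rule on 1]
3. ~<>(q & [](~r -> r)), 0   [~->-rule on 1]
4. []q, 0   [&-rule on 2]
5. <>[](~r -> r), 0   [&-rule on 2]
6. ~(q & [](~r -> r)), 0   [~<>-rule on 3 via 0R0]
7. q, 0   [[]-rule on 4 via 0R0]
8. ~[](~r -> r), 0   [~&-rule on 6 (branches; this branch)]
9. [](~r -> r), 1   [<>-rule on 5: fresh world 1, 0R1]
10. ~(q & [](~r -> r)), 1   [~<>-rule on 3 via 0R1]
11. q, 1   [[]-rule on 4 via 0R1]
12. ~r -> r, 1   [[]-rule on 9 via 1R1]
13. ~[](~r -> r), 1   [~&-rule on 10 (branches; this branch)]
14. r, 1   [->-rule on 12 (branches; this branch)]
15. ~(~r -> r), 2   [~[]-rule on 8: fresh world 2, 0R2]
16. ~r, 2   [~->-rule on 15]
17. ~(q & [](~r -> r)), 2   [~<>-rule on 3 via 0R2]
18. q, 2   [[]-rule on 4 via 0R2]
19. ~[](~r -> r), 2   [~&-rule on 17 (branches; this branch)]
20. ~(~r -> r), 3   [~[]-rule on 13: fresh world 3, 1R3]
21. ~r, 3   [~->-rule on 20]
22. ~r -> r, 3   [[]-rule on 9 via 1R3]
23. r, 3   [->-rule on 22 (branches; this branch)]
Accessibility: 0R0, 0R1, 0R2, 1R1, 1R3, 2R2, 3R3
Branch closes: r and ~r both at 3.
Every branch of the negation's tableau closes; the branch above is one of them.

Valid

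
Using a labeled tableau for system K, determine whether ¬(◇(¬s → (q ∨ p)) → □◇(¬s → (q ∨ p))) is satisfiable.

Satisfiable (open branch found)

1. ¬(◇(¬s → (q ∨ p)) → □◇(¬s → (q ∨ p))), 0
2. ◇(¬s → (q ∨ p)), 0   [¬→-rule on 1]
3. ¬□◇(¬s → (q ∨ p)), 0   [¬→-rule on 1]
4. ¬s → (q ∨ p), 1   [◇-rule on 2: fresh world 1, 0R1]
5. q ∨ p, 1   [→-rule on 4 (branches; this branch)]
6. p, 1   [∨-rule on 5 (branches; this branch)]
7. ¬◇(¬s → (q ∨ p)), 2   [¬□-rule on 3: fresh world 2, 0R2]
Accessibility: 0R1, 0R2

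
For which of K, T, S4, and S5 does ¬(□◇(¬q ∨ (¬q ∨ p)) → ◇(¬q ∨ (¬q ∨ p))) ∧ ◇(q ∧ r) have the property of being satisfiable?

T-tableau for the formula:
1. ¬(□◇(¬q ∨ (¬q ∨ p)) → ◇(¬q ∨ (¬q ∨ p))) ∧ ◇(q ∧ r), u
2. ¬(□◇(¬q ∨ (¬q ∨ p)) → ◇(¬q ∨ (¬q ∨ p))), u
3. ◇(q ∧ r), u
4. □◇(¬q ∨ (¬q ∨ p)), u
5. ¬◇(¬q ∨ (¬q ∨ p)), u
6. ◇(¬q ∨ (¬q ∨ p)), u
7. ¬(¬q ∨ (¬q ∨ p)), u
8. q, u
9. ¬(¬q ∨ p), u
10. ¬p, u
11. q ∧ r, v
12. q, v
13. r, v
14. ◇(¬q ∨ (¬q ∨ p)), v
15. ¬(¬q ∨ (¬q ∨ p)), v
16. ¬(¬q ∨ p), v
17. ¬p, v
18. ¬q ∨ (¬q ∨ p), w
19. ◇(¬q ∨ (¬q ∨ p)), w
20. ¬(¬q ∨ (¬q ∨ p)), w
21. q, w
22. ¬(¬q ∨ p), w
23. ¬p, w
24. ¬q ∨ p, w
25. p, w
Accessibility: uRu, uRv, uRw, vRv, wRw
Branch closes: p and ¬p both at w.
Every branch closes (one shown): unsatisfiable in T, hence also in S4, S5 (every S4/S5-frame is a T-frame).
K-tableau for the formula:
1. ¬(□◇(¬q ∨ (¬q ∨ p)) → ◇(¬q ∨ (¬q ∨ p))) ∧ ◇(q ∧ r), u
2. ¬(□◇(¬q ∨ (¬q ∨ p)) → ◇(¬q ∨ (¬q ∨ p))), u
3. ◇(q ∧ r), u
4. □◇(¬q ∨ (¬q ∨ p)), u
5. ¬◇(¬q ∨ (¬q ∨ p)), u
6. q ∧ r, v
7. q, v
8. r, v
9. ◇(¬q ∨ (¬q ∨ p)), v
10. ¬(¬q ∨ (¬q ∨ p)), v
11. ¬(¬q ∨ p), v
12. ¬p, v
13. ¬q ∨ (¬q ∨ p), w
14. ¬q ∨ p, w
15. p, w
Accessibility: uRv, vRw
Complete open branch: satisfiable in K.

K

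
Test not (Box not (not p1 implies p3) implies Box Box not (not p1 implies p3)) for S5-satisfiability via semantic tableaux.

Unsatisfiable

1. not (Box not (not p1 implies p3) implies Box Box not (not p1 implies p3)), 0
2. Box not (not p1 implies p3), 0
3. not Box Box not (not p1 implies p3), 0
4. not (not p1 implies p3), 0
5. not p1, 0
6. not p3, 0
7. not Box not (not p1 implies p3), 1
8. not (not p1 implies p3), 1
9. not p1, 1
10. not p3, 1
11. not p1 implies p3, 2
12. not (not p1 implies p3), 2
13. not p1, 2
14. not p3, 2
15. p3, 2
Accessibility: 0R0, 0R1, 0R2, 1R0, 1R1, 1R2, 2R0, 2R1, 2R2
Branch closes: p3 and not p3 both at 2.
(One branch shown.) All branches close.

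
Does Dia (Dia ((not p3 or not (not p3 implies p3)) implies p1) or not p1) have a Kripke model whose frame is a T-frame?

1. Dia (Dia ((not p3 or not (not p3 implies p3)) implies p1) or not p1), w0
2. Dia ((not p3 or not (not p3 implies p3)) implies p1) or not p1, w1   [Dia-rule on 1: fresh world w1, w0Rw1]
3. not p1, w1   [or-rule on 2 (branches; this branch)]
Accessibility: w0Rw0, w0Rw1, w1Rw1

Satisfiable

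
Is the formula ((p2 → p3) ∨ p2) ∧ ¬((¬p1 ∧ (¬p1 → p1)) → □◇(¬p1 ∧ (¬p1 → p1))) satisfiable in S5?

1. ((p2 → p3) ∨ p2) ∧ ¬((¬p1 ∧ (¬p1 → p1)) → □◇(¬p1 ∧ (¬p1 → p1))), 0
2. (p2 → p3) ∨ p2, 0   [∧-rule on 1]
3. ¬((¬p1 ∧ (¬p1 → p1)) → □◇(¬p1 ∧ (¬p1 → p1))), 0   [∧-rule on 1]
4. ¬p1 ∧ (¬p1 → p1), 0   [¬→-rule on 3]
5. ¬□◇(¬p1 ∧ (¬p1 → p1)), 0   [¬→-rule on 3]
6. ¬p1, 0   [∧-rule on 4]
7. ¬p1 → p1, 0   [∧-rule on 4]
8. p2, 0   [∨-rule on 2 (branches; this branch)]
9. p1, 0   [→-rule on 7 (branches; this branch)]
Accessibility: 0R0
Branch closes: p1 and ¬p1 both at 0.
All branches of the tableau close; one closing branch shown above.

Unsatisfiable (every branch closes)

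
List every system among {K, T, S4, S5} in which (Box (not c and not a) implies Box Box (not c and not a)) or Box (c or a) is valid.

S4, S5

S4-tableau for the negation not ((Box (not c and not a) implies Box Box (not c and not a)) or Box (c or a)):
1. not ((Box (not c and not a) implies Box Box (not c and not a)) or Box (c or a)), u
2. not (Box (not c and not a) implies Box Box (not c and not a)), u
3. not Box (c or a), u
4. Box (not c and not a), u
5. not Box Box (not c and not a), u
6. not c and not a, u
7. not c, u
8. not a, u
9. not (c or a), v
10. not c, v
11. not a, v
12. not c and not a, v
13. not Box (not c and not a), w
14. not c and not a, w
15. not c, w
16. not a, w
17. not (not c and not a), x
18. not c and not a, x
19. not c, x
20. not a, x
21. a, x
Accessibility: uRu, uRv, uRw, uRx, vRv, wRw, wRx, xRx
Branch closes: a and not a both at x.
Every branch closes (one shown): valid in S4, hence also in S5 (every theorem of S4 is a theorem of S5).
T-tableau for the negation not ((Box (not c and not a) implies Box Box (not c and not a)) or Box (c or a)):
1. not ((Box (not c and not a) implies Box Box (not c and not a)) or Box (c or a)), u
2. not (Box (not c and not a) implies Box Box (not c and not a)), u
3. not Box (c or a), u
4. Box (not c and not a), u
5. not Box Box (not c and not a), u
6. not c and not a, u
7. not c, u
8. not a, u
9. not (c or a), v
10. not c, v
11. not a, v
12. not c and not a, v
13. not Box (not c and not a), w
14. not c and not a, w
15. not c, w
16. not a, w
17. not (not c and not a), x
18. a, x
Accessibility: uRu, uRv, uRw, vRv, wRw, wRx, xRx
Complete open branch: countermodel on a T-frame, so not valid in T, nor in K (the same frame is also a K-frame).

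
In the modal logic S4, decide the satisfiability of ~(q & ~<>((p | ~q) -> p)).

Yes, satisfiable

1. ~(q & ~<>((p | ~q) -> p)), u
2. <>((p | ~q) -> p), u
3. (p | ~q) -> p, v
4. p, v
Accessibility: uRu, uRv, vRv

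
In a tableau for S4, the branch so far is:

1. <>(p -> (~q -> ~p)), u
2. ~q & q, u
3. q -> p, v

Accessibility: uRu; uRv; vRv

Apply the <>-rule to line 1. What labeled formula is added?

a fresh world w with uRw, and p -> (~q -> ~p) at w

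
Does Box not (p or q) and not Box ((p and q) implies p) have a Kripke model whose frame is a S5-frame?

1. Box not (p or q) and not Box ((p and q) implies p), w0
2. Box not (p or q), w0
3. not Box ((p and q) implies p), w0
4. not (p or q), w0
5. not p, w0
6. not q, w0
7. not ((p and q) implies p), w1
8. p and q, w1
9. not p, w1
10. p, w1
11. q, w1
Accessibility: w0Rw0, w0Rw1, w1Rw0, w1Rw1
Branch closes: p and not p both at w1.
(One branch shown.) All branches close.

No, unsatisfiable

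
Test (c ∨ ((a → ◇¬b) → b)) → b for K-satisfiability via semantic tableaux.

1. (c ∨ ((a → ◇¬b) → b)) → b, 0
2. b, 0

Satisfiable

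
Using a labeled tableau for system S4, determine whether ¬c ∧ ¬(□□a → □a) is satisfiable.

No, unsatisfiable

1. ¬c ∧ ¬(□□a → □a), u
2. ¬c, u
3. ¬(□□a → □a), u
4. □□a, u
5. ¬□a, u
6. □a, u
7. a, u
8. ¬a, v
9. □a, v
10. a, v
Accessibility: uRu, uRv, vRv
Branch closes: a and ¬a both at v.
Every branch closes; the branch above is one of them.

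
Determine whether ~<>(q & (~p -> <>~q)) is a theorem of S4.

Invalid (countermodel exists)

Tableau for the negation <>(q & (~p -> <>~q)):
1. <>(q & (~p -> <>~q)), w0
2. q & (~p -> <>~q), w1
3. q, w1
4. ~p -> <>~q, w1
5. <>~q, w1
6. ~q, w2
Accessibility: w0Rw0, w0Rw1, w0Rw2, w1Rw1, w1Rw2, w2Rw2
The negation has an open branch (countermodel exists).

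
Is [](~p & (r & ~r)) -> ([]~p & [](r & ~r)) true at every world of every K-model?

Tableau for the negation ~([](~p & (r & ~r)) -> ([]~p & [](r & ~r))):
1. ~([](~p & (r & ~r)) -> ([]~p & [](r & ~r))), u
2. [](~p & (r & ~r)), u
3. ~([]~p & [](r & ~r)), u
4. ~[](r & ~r), u
5. ~(r & ~r), v
6. ~p & (r & ~r), v
7. ~p, v
8. r & ~r, v
9. r, v
10. ~r, v
Accessibility: uRv
Branch closes: r and ~r both at v.
All branches of the negation close; one closing branch shown above.

Valid in K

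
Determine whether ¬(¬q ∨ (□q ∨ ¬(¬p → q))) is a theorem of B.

Invalid (countermodel exists)

Tableau for the negation ¬q ∨ (□q ∨ ¬(¬p → q)):
1. ¬q ∨ (□q ∨ ¬(¬p → q)), w0
2. □q ∨ ¬(¬p → q), w0   [∨-rule on 1 (branches; this branch)]
3. ¬(¬p → q), w0   [∨-rule on 2 (branches; this branch)]
4. ¬p, w0   [¬→-rule on 3]
5. ¬q, w0   [¬→-rule on 3]
Accessibility: w0Rw0
The negation has an open branch (countermodel exists).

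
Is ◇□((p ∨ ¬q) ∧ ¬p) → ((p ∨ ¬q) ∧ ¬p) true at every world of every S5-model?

Tableau for the negation ¬(◇□((p ∨ ¬q) ∧ ¬p) → ((p ∨ ¬q) ∧ ¬p)):
1. ¬(◇□((p ∨ ¬q) ∧ ¬p) → ((p ∨ ¬q) ∧ ¬p)), u
2. ◇□((p ∨ ¬q) ∧ ¬p), u   [¬→-rule on 1]
3. ¬((p ∨ ¬q) ∧ ¬p), u   [¬→-rule on 1]
4. ¬(p ∨ ¬q), u   [¬∧-rule on 3 (branches; this branch)]
5. ¬p, u   [¬∨-rule on 4]
6. q, u   [¬∨-rule on 4]
7. □((p ∨ ¬q) ∧ ¬p), v   [◇-rule on 2: fresh world v, uRv]
8. (p ∨ ¬q) ∧ ¬p, u   [□-rule on 7 via vRu]
9. p ∨ ¬q, u   [∧-rule on 8]
10. (p ∨ ¬q) ∧ ¬p, v   [□-rule on 7 via vRv]
11. p ∨ ¬q, v   [∧-rule on 10]
12. ¬p, v   [∧-rule on 10]
13. ¬q, u   [∨-rule on 9 (branches; this branch)]
Accessibility: uRu, uRv, vRu, vRv
Branch closes: q and ¬q both at u.
All branches of the negation close; one closing branch shown above.

Yes, valid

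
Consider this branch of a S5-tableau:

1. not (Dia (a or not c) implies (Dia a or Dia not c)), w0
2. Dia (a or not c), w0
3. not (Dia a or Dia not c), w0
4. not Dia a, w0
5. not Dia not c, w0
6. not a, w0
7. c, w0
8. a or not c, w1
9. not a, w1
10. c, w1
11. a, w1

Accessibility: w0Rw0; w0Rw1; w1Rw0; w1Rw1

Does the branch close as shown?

Yes, closed

Both a and not a appear at w1.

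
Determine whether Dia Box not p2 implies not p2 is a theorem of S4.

Tableau for the negation not (Dia Box not p2 implies not p2):
1. not (Dia Box not p2 implies not p2), w0
2. Dia Box not p2, w0   [neg-implies-rule on 1]
3. p2, w0   [neg-implies-rule on 1]
4. Box not p2, w1   [Dia-rule on 2: fresh world w1, w0Rw1]
5. not p2, w1   [Box-rule on 4 via w1Rw1]
Accessibility: w0Rw0, w0Rw1, w1Rw1
The negation has an open branch (countermodel exists).

No, not valid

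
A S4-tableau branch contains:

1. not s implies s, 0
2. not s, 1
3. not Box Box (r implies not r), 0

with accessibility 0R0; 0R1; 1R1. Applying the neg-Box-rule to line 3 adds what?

a fresh world 2 with 0R2, and not Box (r implies not r) at 2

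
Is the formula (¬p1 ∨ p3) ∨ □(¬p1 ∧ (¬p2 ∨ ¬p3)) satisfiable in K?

1. (¬p1 ∨ p3) ∨ □(¬p1 ∧ (¬p2 ∨ ¬p3)), w0
2. □(¬p1 ∧ (¬p2 ∨ ¬p3)), w0

Satisfiable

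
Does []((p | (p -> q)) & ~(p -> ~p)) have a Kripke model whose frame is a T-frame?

Satisfiable (open branch found)

1. []((p | (p -> q)) & ~(p -> ~p)), u
2. (p | (p -> q)) & ~(p -> ~p), u
3. p | (p -> q), u
4. ~(p -> ~p), u
5. p, u
6. p -> q, u
7. q, u
Accessibility: uRu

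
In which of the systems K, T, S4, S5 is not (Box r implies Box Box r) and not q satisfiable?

K, T

S4-tableau for the formula:
1. not (Box r implies Box Box r) and not q, 0
2. not (Box r implies Box Box r), 0
3. not q, 0
4. Box r, 0
5. not Box Box r, 0
6. r, 0
7. not Box r, 1
8. r, 1
9. not r, 2
10. r, 2
Accessibility: 0R0, 0R1, 0R2, 1R1, 1R2, 2R2
Branch closes: r and not r both at 2.
Every branch closes (one shown): unsatisfiable in S4, hence also in S5 (every S5-frame is an S4-frame).
T-tableau for the formula:
1. not (Box r implies Box Box r) and not q, 0
2. not (Box r implies Box Box r), 0
3. not q, 0
4. Box r, 0
5. not Box Box r, 0
6. r, 0
7. not Box r, 1
8. r, 1
9. not r, 2
Accessibility: 0R0, 0R1, 1R1, 1R2, 2R2
Complete open branch: satisfiable in T, hence also in K (this T-model is also a K-model).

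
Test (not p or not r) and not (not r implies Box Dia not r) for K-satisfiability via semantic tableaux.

Satisfiable (open branch found)

1. (not p or not r) and not (not r implies Box Dia not r), 0
2. not p or not r, 0
3. not (not r implies Box Dia not r), 0
4. not r, 0
5. not Box Dia not r, 0
6. not Dia not r, 1
Accessibility: 0R1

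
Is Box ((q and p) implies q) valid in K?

Tableau for the negation not Box ((q and p) implies q):
1. not Box ((q and p) implies q), 0
2. not ((q and p) implies q), 1   [neg-Box-rule on 1: fresh world 1, 0R1]
3. q and p, 1   [neg-implies-rule on 2]
4. not q, 1   [neg-implies-rule on 2]
5. q, 1   [and-rule on 3]
6. p, 1   [and-rule on 3]
Accessibility: 0R1
Branch closes: q and not q both at 1.
All branches of the negation close; one closing branch shown above.

Valid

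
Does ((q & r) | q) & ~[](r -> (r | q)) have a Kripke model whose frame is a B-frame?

No, unsatisfiable

1. ((q & r) | q) & ~[](r -> (r | q)), w0
2. (q & r) | q, w0
3. ~[](r -> (r | q)), w0
4. q & r, w0
5. q, w0
6. r, w0
7. ~(r -> (r | q)), w1
8. r, w1
9. ~(r | q), w1
10. ~r, w1
11. ~q, w1
Accessibility: w0Rw0, w0Rw1, w1Rw0, w1Rw1
Branch closes: r and ~r both at w1.
(One branch shown.) All branches close.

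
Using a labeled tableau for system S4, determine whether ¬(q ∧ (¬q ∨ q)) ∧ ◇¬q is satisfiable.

1. ¬(q ∧ (¬q ∨ q)) ∧ ◇¬q, w0
2. ¬(q ∧ (¬q ∨ q)), w0   [∧-rule on 1]
3. ◇¬q, w0   [∧-rule on 1]
4. ¬q, w0   [¬∧-rule on 2 (branches; this branch)]
5. ¬q, w1   [◇-rule on 3: fresh world w1, w0Rw1]
Accessibility: w0Rw0, w0Rw1, w1Rw1

Satisfiable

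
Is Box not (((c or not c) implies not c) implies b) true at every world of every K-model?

No, not valid

Tableau for the negation not Box not (((c or not c) implies not c) implies b):
1. not Box not (((c or not c) implies not c) implies b), 0
2. ((c or not c) implies not c) implies b, 1   [neg-Box-rule on 1: fresh world 1, 0R1]
3. b, 1   [implies-rule on 2 (branches; this branch)]
Accessibility: 0R1
The negation has an open branch (countermodel exists).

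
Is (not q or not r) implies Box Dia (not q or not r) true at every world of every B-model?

Valid

Tableau for the negation not ((not q or not r) implies Box Dia (not q or not r)):
1. not ((not q or not r) implies Box Dia (not q or not r)), u
2. not q or not r, u
3. not Box Dia (not q or not r), u
4. not r, u
5. not Dia (not q or not r), v
6. not (not q or not r), u
7. q, u
8. r, u
Accessibility: uRu, uRv, vRu, vRv
Branch closes: r and not r both at u.
Every branch of the negation's tableau closes; the branch above is one of them.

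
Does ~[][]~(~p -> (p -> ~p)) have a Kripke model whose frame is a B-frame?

1. ~[][]~(~p -> (p -> ~p)), 0
2. ~[]~(~p -> (p -> ~p)), 1
3. ~p -> (p -> ~p), 2
4. p -> ~p, 2
5. ~p, 2
Accessibility: 0R0, 0R1, 1R0, 1R1, 1R2, 2R1, 2R2

Satisfiable (open branch found)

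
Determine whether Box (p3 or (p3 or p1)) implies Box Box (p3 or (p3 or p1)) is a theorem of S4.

Yes, valid

Tableau for the negation not (Box (p3 or (p3 or p1)) implies Box Box (p3 or (p3 or p1))):
1. not (Box (p3 or (p3 or p1)) implies Box Box (p3 or (p3 or p1))), w0
2. Box (p3 or (p3 or p1)), w0
3. not Box Box (p3 or (p3 or p1)), w0
4. p3 or (p3 or p1), w0
5. p3 or p1, w0
6. p1, w0
7. not Box (p3 or (p3 or p1)), w1
8. p3 or (p3 or p1), w1
9. p3 or p1, w1
10. p1, w1
11. not (p3 or (p3 or p1)), w2
12. not p3, w2
13. not (p3 or p1), w2
14. not p1, w2
15. p3 or (p3 or p1), w2
16. p3 or p1, w2
17. p1, w2
Accessibility: w0Rw0, w0Rw1, w0Rw2, w1Rw1, w1Rw2, w2Rw2
Branch closes: p1 and not p1 both at w2.
Every branch of the negation's tableau closes; the branch above is one of them.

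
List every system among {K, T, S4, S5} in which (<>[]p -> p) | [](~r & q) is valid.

S5-tableau for the negation ~((<>[]p -> p) | [](~r & q)):
1. ~((<>[]p -> p) | [](~r & q)), 0
2. ~(<>[]p -> p), 0   [~|-rule on 1]
3. ~[](~r & q), 0   [~|-rule on 1]
4. <>[]p, 0   [~->-rule on 2]
5. ~p, 0   [~->-rule on 2]
6. ~(~r & q), 1   [~[]-rule on 3: fresh world 1, 0R1]
7. ~q, 1   [~&-rule on 6 (branches; this branch)]
8. []p, 2   [<>-rule on 4: fresh world 2, 0R2]
9. p, 0   [[]-rule on 8 via 2R0]
Accessibility: 0R0, 0R1, 0R2, 1R0, 1R1, 1R2, 2R0, 2R1, 2R2
Branch closes: p and ~p both at 0.
Every branch closes (one shown): valid in S5.
S4-tableau for the negation ~((<>[]p -> p) | [](~r & q)):
1. ~((<>[]p -> p) | [](~r & q)), 0
2. ~(<>[]p -> p), 0   [~|-rule on 1]
3. ~[](~r & q), 0   [~|-rule on 1]
4. <>[]p, 0   [~->-rule on 2]
5. ~p, 0   [~->-rule on 2]
6. ~(~r & q), 1   [~[]-rule on 3: fresh world 1, 0R1]
7. ~q, 1   [~&-rule on 6 (branches; this branch)]
8. []p, 2   [<>-rule on 4: fresh world 2, 0R2]
9. p, 2   [[]-rule on 8 via 2R2]
Accessibility: 0R0, 0R1, 0R2, 1R1, 2R2
Complete open branch: countermodel on an S4-frame, so not valid in S4, nor in K, T (the same frame is also a K-frame and a T-frame).

S5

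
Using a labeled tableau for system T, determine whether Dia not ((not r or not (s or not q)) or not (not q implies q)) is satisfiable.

1. Dia not ((not r or not (s or not q)) or not (not q implies q)), 0
2. not ((not r or not (s or not q)) or not (not q implies q)), 1
3. not (not r or not (s or not q)), 1
4. not q implies q, 1
5. r, 1
6. s or not q, 1
7. q, 1
8. s, 1
Accessibility: 0R0, 0R1, 1R1

Satisfiable (open branch found)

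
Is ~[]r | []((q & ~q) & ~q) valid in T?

Tableau for the negation ~(~[]r | []((q & ~q) & ~q)):
1. ~(~[]r | []((q & ~q) & ~q)), w0
2. []r, w0   [~|-rule on 1]
3. ~[]((q & ~q) & ~q), w0   [~|-rule on 1]
4. r, w0   [[]-rule on 2 via w0Rw0]
5. ~((q & ~q) & ~q), w1   [~[]-rule on 3: fresh world w1, w0Rw1]
6. r, w1   [[]-rule on 2 via w0Rw1]
7. q, w1   [~&-rule on 5 (branches; this branch)]
Accessibility: w0Rw0, w0Rw1, w1Rw1
The negation has an open branch (countermodel exists).

Not valid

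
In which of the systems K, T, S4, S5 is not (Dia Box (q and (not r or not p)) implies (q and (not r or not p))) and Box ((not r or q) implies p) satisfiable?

S4-tableau for the formula:
1. not (Dia Box (q and (not r or not p)) implies (q and (not r or not p))) and Box ((not r or q) implies p), w0
2. not (Dia Box (q and (not r or not p)) implies (q and (not r or not p))), w0
3. Box ((not r or q) implies p), w0
4. Dia Box (q and (not r or not p)), w0
5. not (q and (not r or not p)), w0
6. (not r or q) implies p, w0
7. not (not r or not p), w0
8. r, w0
9. p, w0
10. Box (q and (not r or not p)), w1
11. (not r or q) implies p, w1
12. q and (not r or not p), w1
13. q, w1
14. not r or not p, w1
15. p, w1
16. not r, w1
Accessibility: w0Rw0, w0Rw1, w1Rw1
Complete open branch: satisfiable in S4, hence also in K, T (this S4-model is also a K-model and a T-model).
S5-tableau for the formula:
1. not (Dia Box (q and (not r or not p)) implies (q and (not r or not p))) and Box ((not r or q) implies p), w0
2. not (Dia Box (q and (not r or not p)) implies (q and (not r or not p))), w0
3. Box ((not r or q) implies p), w0
4. Dia Box (q and (not r or not p)), w0
5. not (q and (not r or not p)), w0
6. (not r or q) implies p, w0
7. not (not r or not p), w0
8. r, w0
9. p, w0
10. Box (q and (not r or not p)), w1
11. (not r or q) implies p, w1
12. q and (not r or not p), w0
13. q, w0
14. not r or not p, w0
15. q and (not r or not p), w1
16. q, w1
17. not r or not p, w1
18. p, w1
19. not p, w0
Accessibility: w0Rw0, w0Rw1, w1Rw0, w1Rw1
Branch closes: p and not p both at w0.
Every branch closes (one shown): unsatisfiable in S5.

K, T, S4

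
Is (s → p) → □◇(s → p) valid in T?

Tableau for the negation ¬((s → p) → □◇(s → p)):
1. ¬((s → p) → □◇(s → p)), w0
2. s → p, w0   [¬→-rule on 1]
3. ¬□◇(s → p), w0   [¬→-rule on 1]
4. p, w0   [→-rule on 2 (branches; this branch)]
5. ¬◇(s → p), w1   [¬□-rule on 3: fresh world w1, w0Rw1]
6. ¬(s → p), w1   [¬◇-rule on 5 via w1Rw1]
7. s, w1   [¬→-rule on 6]
8. ¬p, w1   [¬→-rule on 6]
Accessibility: w0Rw0, w0Rw1, w1Rw1
The negation has an open branch (countermodel exists).

Not valid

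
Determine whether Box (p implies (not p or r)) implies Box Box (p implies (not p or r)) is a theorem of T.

Tableau for the negation not (Box (p implies (not p or r)) implies Box Box (p implies (not p or r))):
1. not (Box (p implies (not p or r)) implies Box Box (p implies (not p or r))), u
2. Box (p implies (not p or r)), u
3. not Box Box (p implies (not p or r)), u
4. p implies (not p or r), u
5. not p or r, u
6. r, u
7. not Box (p implies (not p or r)), v
8. p implies (not p or r), v
9. not p or r, v
10. r, v
11. not (p implies (not p or r)), w
12. p, w
13. not (not p or r), w
14. not r, w
Accessibility: uRu, uRv, vRv, vRw, wRw
The negation has an open branch (countermodel exists).

Not valid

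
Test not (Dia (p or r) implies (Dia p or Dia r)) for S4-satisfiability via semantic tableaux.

1. not (Dia (p or r) implies (Dia p or Dia r)), u
2. Dia (p or r), u
3. not (Dia p or Dia r), u
4. not Dia p, u
5. not Dia r, u
6. not p, u
7. not r, u
8. p or r, v
9. not p, v
10. not r, v
11. r, v
Accessibility: uRu, uRv, vRv
Branch closes: r and not r both at v.
Every branch closes; the branch above is one of them.

No, unsatisfiable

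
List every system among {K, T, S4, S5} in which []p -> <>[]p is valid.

T, S4, S5

K-tableau for the negation ~([]p -> <>[]p):
1. ~([]p -> <>[]p), w0
2. []p, w0
3. ~<>[]p, w0
Complete open branch: countermodel on a K-frame, so not valid in K.
T-tableau for the negation ~([]p -> <>[]p):
1. ~([]p -> <>[]p), w0
2. []p, w0
3. ~<>[]p, w0
4. p, w0
5. ~[]p, w0
6. ~p, w1
7. p, w1
Accessibility: w0Rw0, w0Rw1, w1Rw1
Branch closes: p and ~p both at w1.
Every branch closes (one shown): valid in T, hence also in S4, S5 (every theorem of T is a theorem of S4 and S5).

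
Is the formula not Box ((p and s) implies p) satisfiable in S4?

1. not Box ((p and s) implies p), u
2. not ((p and s) implies p), v
3. p and s, v
4. not p, v
5. p, v
6. s, v
Accessibility: uRu, uRv, vRv
Branch closes: p and not p both at v.
(One branch shown.) All branches close.

No, unsatisfiable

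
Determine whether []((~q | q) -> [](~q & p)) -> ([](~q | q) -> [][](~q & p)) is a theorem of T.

Valid in T

Tableau for the negation ~([]((~q | q) -> [](~q & p)) -> ([](~q | q) -> [][](~q & p))):
1. ~([]((~q | q) -> [](~q & p)) -> ([](~q | q) -> [][](~q & p))), u
2. []((~q | q) -> [](~q & p)), u
3. ~([](~q | q) -> [][](~q & p)), u
4. [](~q | q), u
5. ~[][](~q & p), u
6. (~q | q) -> [](~q & p), u
7. ~q | q, u
8. [](~q & p), u
9. ~q & p, u
10. ~q, u
11. p, u
12. ~[](~q & p), v
13. (~q | q) -> [](~q & p), v
14. ~q | q, v
15. ~q & p, v
16. ~q, v
17. p, v
18. [](~q & p), v
19. ~(~q & p), w
20. ~q & p, w
21. ~q, w
22. p, w
23. ~p, w
Accessibility: uRu, uRv, vRv, vRw, wRw
Branch closes: p and ~p both at w.
Every branch of the negation's tableau closes; the branch above is one of them.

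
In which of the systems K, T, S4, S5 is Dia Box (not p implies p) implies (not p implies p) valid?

S5

S5-tableau for the negation not (Dia Box (not p implies p) implies (not p implies p)):
1. not (Dia Box (not p implies p) implies (not p implies p)), w0
2. Dia Box (not p implies p), w0
3. not (not p implies p), w0
4. not p, w0
5. Box (not p implies p), w1
6. not p implies p, w0
7. not p implies p, w1
8. p, w0
Accessibility: w0Rw0, w0Rw1, w1Rw0, w1Rw1
Branch closes: p and not p both at w0.
Every branch closes (one shown): valid in S5.
S4-tableau for the negation not (Dia Box (not p implies p) implies (not p implies p)):
1. not (Dia Box (not p implies p) implies (not p implies p)), w0
2. Dia Box (not p implies p), w0
3. not (not p implies p), w0
4. not p, w0
5. Box (not p implies p), w1
6. not p implies p, w1
7. p, w1
Accessibility: w0Rw0, w0Rw1, w1Rw1
Complete open branch: countermodel on an S4-frame, so not valid in S4, nor in K, T (the same frame is also a K-frame and a T-frame).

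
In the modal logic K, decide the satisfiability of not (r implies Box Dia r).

1. not (r implies Box Dia r), 0
2. r, 0
3. not Box Dia r, 0
4. not Dia r, 1
Accessibility: 0R1

Satisfiable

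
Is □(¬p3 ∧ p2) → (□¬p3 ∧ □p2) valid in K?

Tableau for the negation ¬(□(¬p3 ∧ p2) → (□¬p3 ∧ □p2)):
1. ¬(□(¬p3 ∧ p2) → (□¬p3 ∧ □p2)), w0
2. □(¬p3 ∧ p2), w0   [¬→-rule on 1]
3. ¬(□¬p3 ∧ □p2), w0   [¬→-rule on 1]
4. ¬□p2, w0   [¬∧-rule on 3 (branches; this branch)]
5. ¬p2, w1   [¬□-rule on 4: fresh world w1, w0Rw1]
6. ¬p3 ∧ p2, w1   [□-rule on 2 via w0Rw1]
7. ¬p3, w1   [∧-rule on 6]
8. p2, w1   [∧-rule on 6]
Accessibility: w0Rw1
Branch closes: p2 and ¬p2 both at w1.
Every branch of the negation's tableau closes; the branch above is one of them.

Valid in K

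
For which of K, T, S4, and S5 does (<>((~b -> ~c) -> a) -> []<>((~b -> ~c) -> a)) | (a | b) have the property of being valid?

S5

S5-tableau for the negation ~((<>((~b -> ~c) -> a) -> []<>((~b -> ~c) -> a)) | (a | b)):
1. ~((<>((~b -> ~c) -> a) -> []<>((~b -> ~c) -> a)) | (a | b)), 0
2. ~(<>((~b -> ~c) -> a) -> []<>((~b -> ~c) -> a)), 0
3. ~(a | b), 0
4. <>((~b -> ~c) -> a), 0
5. ~[]<>((~b -> ~c) -> a), 0
6. ~a, 0
7. ~b, 0
8. (~b -> ~c) -> a, 1
9. ~(~b -> ~c), 1
10. ~b, 1
11. c, 1
12. ~<>((~b -> ~c) -> a), 2
13. ~((~b -> ~c) -> a), 0
14. ~b -> ~c, 0
15. ~((~b -> ~c) -> a), 1
16. ~b -> ~c, 1
17. ~a, 1
18. ~((~b -> ~c) -> a), 2
19. ~b -> ~c, 2
20. ~a, 2
21. ~c, 0
22. ~c, 1
Accessibility: 0R0, 0R1, 0R2, 1R0, 1R1, 1R2, 2R0, 2R1, 2R2
Branch closes: c and ~c both at 1.
Every branch closes (one shown): valid in S5.
S4-tableau for the negation ~((<>((~b -> ~c) -> a) -> []<>((~b -> ~c) -> a)) | (a | b)):
1. ~((<>((~b -> ~c) -> a) -> []<>((~b -> ~c) -> a)) | (a | b)), 0
2. ~(<>((~b -> ~c) -> a) -> []<>((~b -> ~c) -> a)), 0
3. ~(a | b), 0
4. <>((~b -> ~c) -> a), 0
5. ~[]<>((~b -> ~c) -> a), 0
6. ~a, 0
7. ~b, 0
8. (~b -> ~c) -> a, 1
9. a, 1
10. ~<>((~b -> ~c) -> a), 2
11. ~((~b -> ~c) -> a), 2
12. ~b -> ~c, 2
13. ~a, 2
14. ~c, 2
Accessibility: 0R0, 0R1, 0R2, 1R1, 2R2
Complete open branch: countermodel on an S4-frame, so not valid in S4, nor in K, T (the same frame is also a K-frame and a T-frame).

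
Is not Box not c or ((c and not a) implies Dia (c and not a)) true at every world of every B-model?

Tableau for the negation not (not Box not c or ((c and not a) implies Dia (c and not a))):
1. not (not Box not c or ((c and not a) implies Dia (c and not a))), w0
2. Box not c, w0
3. not ((c and not a) implies Dia (c and not a)), w0
4. c and not a, w0
5. not Dia (c and not a), w0
6. c, w0
7. not a, w0
8. not c, w0
Accessibility: w0Rw0
Branch closes: c and not c both at w0.
Every branch of the negation's tableau closes; the branch above is one of them.

Yes, valid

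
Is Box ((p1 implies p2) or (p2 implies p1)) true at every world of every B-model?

Tableau for the negation not Box ((p1 implies p2) or (p2 implies p1)):
1. not Box ((p1 implies p2) or (p2 implies p1)), 0
2. not ((p1 implies p2) or (p2 implies p1)), 1   [neg-Box-rule on 1: fresh world 1, 0R1]
3. not (p1 implies p2), 1   [neg-or-rule on 2]
4. not (p2 implies p1), 1   [neg-or-rule on 2]
5. p1, 1   [neg-implies-rule on 3]
6. not p2, 1   [neg-implies-rule on 3]
7. p2, 1   [neg-implies-rule on 4]
8. not p1, 1   [neg-implies-rule on 4]
Accessibility: 0R0, 0R1, 1R0, 1R1
Branch closes: p2 and not p2 both at 1.
Every branch of the negation's tableau closes; the branch above is one of them.

Valid in B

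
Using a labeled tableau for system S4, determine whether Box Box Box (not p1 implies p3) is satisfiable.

1. Box Box Box (not p1 implies p3), u
2. Box Box (not p1 implies p3), u
3. Box (not p1 implies p3), u
4. not p1 implies p3, u
5. p3, u
Accessibility: uRu

Yes, satisfiable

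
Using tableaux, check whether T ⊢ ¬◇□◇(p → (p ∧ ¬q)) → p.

Not valid

Tableau for the negation ¬(¬◇□◇(p → (p ∧ ¬q)) → p):
1. ¬(¬◇□◇(p → (p ∧ ¬q)) → p), 0
2. ¬◇□◇(p → (p ∧ ¬q)), 0
3. ¬p, 0
4. ¬□◇(p → (p ∧ ¬q)), 0
5. ¬◇(p → (p ∧ ¬q)), 1
6. ¬□◇(p → (p ∧ ¬q)), 1
7. ¬(p → (p ∧ ¬q)), 1
8. p, 1
9. ¬(p ∧ ¬q), 1
10. q, 1
11. ¬◇(p → (p ∧ ¬q)), 2
12. ¬(p → (p ∧ ¬q)), 2
13. p, 2
14. ¬(p ∧ ¬q), 2
15. q, 2
Accessibility: 0R0, 0R1, 1R1, 1R2, 2R2
The negation has an open branch (countermodel exists).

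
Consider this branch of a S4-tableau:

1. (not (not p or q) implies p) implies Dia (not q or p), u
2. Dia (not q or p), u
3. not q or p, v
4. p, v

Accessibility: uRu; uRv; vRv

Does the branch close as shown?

Not closed

There is no literal clash: for every atom and world, at most one sign appears.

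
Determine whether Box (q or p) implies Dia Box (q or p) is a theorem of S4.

Valid in S4

Tableau for the negation not (Box (q or p) implies Dia Box (q or p)):
1. not (Box (q or p) implies Dia Box (q or p)), w0
2. Box (q or p), w0
3. not Dia Box (q or p), w0
4. q or p, w0
5. not Box (q or p), w0
6. p, w0
7. not (q or p), w1
8. not q, w1
9. not p, w1
10. q or p, w1
11. not Box (q or p), w1
12. p, w1
Accessibility: w0Rw0, w0Rw1, w1Rw1
Branch closes: p and not p both at w1.
All branches of the negation close; one closing branch shown above.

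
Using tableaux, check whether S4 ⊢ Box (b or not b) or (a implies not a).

Valid in S4

Tableau for the negation not (Box (b or not b) or (a implies not a)):
1. not (Box (b or not b) or (a implies not a)), w0
2. not Box (b or not b), w0
3. not (a implies not a), w0
4. a, w0
5. not (b or not b), w1
6. not b, w1
7. b, w1
Accessibility: w0Rw0, w0Rw1, w1Rw1
Branch closes: b and not b both at w1.
All branches of the negation close; one closing branch shown above.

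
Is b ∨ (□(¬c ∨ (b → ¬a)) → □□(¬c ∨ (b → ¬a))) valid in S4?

Tableau for the negation ¬(b ∨ (□(¬c ∨ (b → ¬a)) → □□(¬c ∨ (b → ¬a)))):
1. ¬(b ∨ (□(¬c ∨ (b → ¬a)) → □□(¬c ∨ (b → ¬a)))), u
2. ¬b, u
3. ¬(□(¬c ∨ (b → ¬a)) → □□(¬c ∨ (b → ¬a))), u
4. □(¬c ∨ (b → ¬a)), u
5. ¬□□(¬c ∨ (b → ¬a)), u
6. ¬c ∨ (b → ¬a), u
7. b → ¬a, u
8. ¬a, u
9. ¬□(¬c ∨ (b → ¬a)), v
10. ¬c ∨ (b → ¬a), v
11. b → ¬a, v
12. ¬a, v
13. ¬(¬c ∨ (b → ¬a)), w
14. c, w
15. ¬(b → ¬a), w
16. b, w
17. a, w
18. ¬c ∨ (b → ¬a), w
19. b → ¬a, w
20. ¬a, w
Accessibility: uRu, uRv, uRw, vRv, vRw, wRw
Branch closes: a and ¬a both at w.
Every branch of the negation's tableau closes; the branch above is one of them.

Valid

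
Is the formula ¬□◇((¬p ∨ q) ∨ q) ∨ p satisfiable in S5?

Satisfiable (open branch found)

1. ¬□◇((¬p ∨ q) ∨ q) ∨ p, u
2. p, u
Accessibility: uRu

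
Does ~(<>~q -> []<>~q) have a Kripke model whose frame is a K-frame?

Satisfiable

1. ~(<>~q -> []<>~q), 0
2. <>~q, 0
3. ~[]<>~q, 0
4. ~q, 1
5. ~<>~q, 2
Accessibility: 0R1, 0R2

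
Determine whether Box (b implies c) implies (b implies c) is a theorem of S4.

Valid in S4

Tableau for the negation not (Box (b implies c) implies (b implies c)):
1. not (Box (b implies c) implies (b implies c)), w0
2. Box (b implies c), w0   [neg-implies-rule on 1]
3. not (b implies c), w0   [neg-implies-rule on 1]
4. b, w0   [neg-implies-rule on 3]
5. not c, w0   [neg-implies-rule on 3]
6. b implies c, w0   [Box-rule on 2 via w0Rw0]
7. c, w0   [implies-rule on 6 (branches; this branch)]
Accessibility: w0Rw0
Branch closes: c and not c both at w0.
Every branch of the negation's tableau closes; the branch above is one of them.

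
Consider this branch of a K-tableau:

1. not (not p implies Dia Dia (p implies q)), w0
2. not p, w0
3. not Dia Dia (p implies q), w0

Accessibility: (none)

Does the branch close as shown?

No atom appears with both signs at the same world.

Not closed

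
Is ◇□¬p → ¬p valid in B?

Tableau for the negation ¬(◇□¬p → ¬p):
1. ¬(◇□¬p → ¬p), w0
2. ◇□¬p, w0   [¬→-rule on 1]
3. p, w0   [¬→-rule on 1]
4. □¬p, w1   [◇-rule on 2: fresh world w1, w0Rw1]
5. ¬p, w0   [□-rule on 4 via w1Rw0]
Accessibility: w0Rw0, w0Rw1, w1Rw0, w1Rw1
Branch closes: p and ¬p both at w0.
Every branch of the negation's tableau closes; the branch above is one of them.

Valid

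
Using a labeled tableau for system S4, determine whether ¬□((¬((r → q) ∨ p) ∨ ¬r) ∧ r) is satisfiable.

Yes, satisfiable

1. ¬□((¬((r → q) ∨ p) ∨ ¬r) ∧ r), u
2. ¬((¬((r → q) ∨ p) ∨ ¬r) ∧ r), v
3. ¬r, v
Accessibility: uRu, uRv, vRv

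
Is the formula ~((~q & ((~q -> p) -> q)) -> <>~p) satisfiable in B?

Unsatisfiable (every branch closes)

1. ~((~q & ((~q -> p) -> q)) -> <>~p), w0
2. ~q & ((~q -> p) -> q), w0
3. ~<>~p, w0
4. ~q, w0
5. (~q -> p) -> q, w0
6. p, w0
7. ~(~q -> p), w0
8. ~p, w0
Accessibility: w0Rw0
Branch closes: p and ~p both at w0.
All branches of the tableau close; one closing branch shown above.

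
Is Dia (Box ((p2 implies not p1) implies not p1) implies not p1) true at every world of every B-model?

No, not valid

Tableau for the negation not Dia (Box ((p2 implies not p1) implies not p1) implies not p1):
1. not Dia (Box ((p2 implies not p1) implies not p1) implies not p1), u
2. not (Box ((p2 implies not p1) implies not p1) implies not p1), u
3. Box ((p2 implies not p1) implies not p1), u
4. p1, u
5. (p2 implies not p1) implies not p1, u
6. not (p2 implies not p1), u
7. p2, u
Accessibility: uRu
The negation has an open branch (countermodel exists).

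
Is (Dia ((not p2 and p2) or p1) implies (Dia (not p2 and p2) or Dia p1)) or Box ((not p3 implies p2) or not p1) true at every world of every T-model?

Tableau for the negation not ((Dia ((not p2 and p2) or p1) implies (Dia (not p2 and p2) or Dia p1)) or Box ((not p3 implies p2) or not p1)):
1. not ((Dia ((not p2 and p2) or p1) implies (Dia (not p2 and p2) or Dia p1)) or Box ((not p3 implies p2) or not p1)), w0
2. not (Dia ((not p2 and p2) or p1) implies (Dia (not p2 and p2) or Dia p1)), w0   [neg-or-rule on 1]
3. not Box ((not p3 implies p2) or not p1), w0   [neg-or-rule on 1]
4. Dia ((not p2 and p2) or p1), w0   [neg-implies-rule on 2]
5. not (Dia (not p2 and p2) or Dia p1), w0   [neg-implies-rule on 2]
6. not Dia (not p2 and p2), w0   [neg-or-rule on 5]
7. not Dia p1, w0   [neg-or-rule on 5]
8. not (not p2 and p2), w0   [neg-Dia-rule on 6 via w0Rw0]
9. not p1, w0   [neg-Dia-rule on 7 via w0Rw0]
10. not p2, w0   [neg-and-rule on 8 (branches; this branch)]
11. not ((not p3 implies p2) or not p1), w1   [neg-Box-rule on 3: fresh world w1, w0Rw1]
12. not (not p3 implies p2), w1   [neg-or-rule on 11]
13. p1, w1   [neg-or-rule on 11]
14. not p3, w1   [neg-implies-rule on 12]
15. not p2, w1   [neg-implies-rule on 12]
16. not (not p2 and p2), w1   [neg-Dia-rule on 6 via w0Rw1]
17. not p1, w1   [neg-Dia-rule on 7 via w0Rw1]
Accessibility: w0Rw0, w0Rw1, w1Rw1
Branch closes: p1 and not p1 both at w1.
Every branch of the negation's tableau closes; the branch above is one of them.

Yes, valid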